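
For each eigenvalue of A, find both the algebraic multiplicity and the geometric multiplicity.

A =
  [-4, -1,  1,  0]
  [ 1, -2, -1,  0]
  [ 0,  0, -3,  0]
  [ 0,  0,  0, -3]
λ = -3: alg = 4, geom = 3

Step 1 — factor the characteristic polynomial to read off the algebraic multiplicities:
  χ_A(x) = (x + 3)^4

Step 2 — compute geometric multiplicities via the rank-nullity identity g(λ) = n − rank(A − λI):
  rank(A − (-3)·I) = 1, so dim ker(A − (-3)·I) = n − 1 = 3

Summary:
  λ = -3: algebraic multiplicity = 4, geometric multiplicity = 3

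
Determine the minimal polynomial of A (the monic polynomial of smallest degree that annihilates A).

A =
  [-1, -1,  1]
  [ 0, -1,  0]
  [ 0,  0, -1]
x^2 + 2*x + 1

The characteristic polynomial is χ_A(x) = (x + 1)^3, so the eigenvalues are known. The minimal polynomial is
  m_A(x) = Π_λ (x − λ)^{k_λ}
where k_λ is the size of the *largest* Jordan block for λ (equivalently, the smallest k with (A − λI)^k v = 0 for every generalised eigenvector v of λ).

  λ = -1: largest Jordan block has size 2, contributing (x + 1)^2

So m_A(x) = (x + 1)^2 = x^2 + 2*x + 1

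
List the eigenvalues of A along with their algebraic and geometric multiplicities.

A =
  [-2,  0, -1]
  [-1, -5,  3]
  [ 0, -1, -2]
λ = -3: alg = 3, geom = 1

Step 1 — factor the characteristic polynomial to read off the algebraic multiplicities:
  χ_A(x) = (x + 3)^3

Step 2 — compute geometric multiplicities via the rank-nullity identity g(λ) = n − rank(A − λI):
  rank(A − (-3)·I) = 2, so dim ker(A − (-3)·I) = n − 2 = 1

Summary:
  λ = -3: algebraic multiplicity = 3, geometric multiplicity = 1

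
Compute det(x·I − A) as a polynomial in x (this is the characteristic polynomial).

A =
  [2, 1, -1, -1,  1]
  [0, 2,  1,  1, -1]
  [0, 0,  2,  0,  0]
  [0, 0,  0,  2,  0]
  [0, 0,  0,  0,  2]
x^5 - 10*x^4 + 40*x^3 - 80*x^2 + 80*x - 32

Expanding det(x·I − A) (e.g. by cofactor expansion or by noting that A is similar to its Jordan form J, which has the same characteristic polynomial as A) gives
  χ_A(x) = x^5 - 10*x^4 + 40*x^3 - 80*x^2 + 80*x - 32
which factors as (x - 2)^5. The eigenvalues (with algebraic multiplicities) are λ = 2 with multiplicity 5.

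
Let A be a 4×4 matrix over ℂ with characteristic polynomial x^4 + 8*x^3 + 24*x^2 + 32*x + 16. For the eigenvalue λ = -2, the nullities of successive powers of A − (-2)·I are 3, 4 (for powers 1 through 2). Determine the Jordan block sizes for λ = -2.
Block sizes for λ = -2: [2, 1, 1]

From the dimensions of kernels of powers, the number of Jordan blocks of size at least j is d_j − d_{j−1} where d_j = dim ker(N^j) (with d_0 = 0). Computing the differences gives [3, 1].
The number of blocks of size exactly k is (#blocks of size ≥ k) − (#blocks of size ≥ k + 1), so the partition is: 2 block(s) of size 1, 1 block(s) of size 2.
In nonincreasing order the block sizes are [2, 1, 1].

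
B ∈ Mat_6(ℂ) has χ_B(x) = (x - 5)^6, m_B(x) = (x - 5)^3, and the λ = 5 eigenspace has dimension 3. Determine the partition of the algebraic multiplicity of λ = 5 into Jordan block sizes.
Block sizes for λ = 5: [3, 2, 1]

Step 1 — from the characteristic polynomial, algebraic multiplicity of λ = 5 is 6. From dim ker(B − (5)·I) = 3, there are exactly 3 Jordan blocks for λ = 5.
Step 2 — from the minimal polynomial, the factor (x − 5)^3 tells us the largest block for λ = 5 has size 3.
Step 3 — with total size 6, 3 blocks, and largest block 3, the block sizes (in nonincreasing order) are [3, 2, 1].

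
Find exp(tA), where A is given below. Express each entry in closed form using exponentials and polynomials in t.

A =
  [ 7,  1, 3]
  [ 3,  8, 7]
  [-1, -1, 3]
e^{tA} =
  [t^2*exp(6*t)/2 + t*exp(6*t) + exp(6*t), t*exp(6*t), t^2*exp(6*t)/2 + 3*t*exp(6*t)]
  [t^2*exp(6*t) + 3*t*exp(6*t), 2*t*exp(6*t) + exp(6*t), t^2*exp(6*t) + 7*t*exp(6*t)]
  [-t^2*exp(6*t)/2 - t*exp(6*t), -t*exp(6*t), -t^2*exp(6*t)/2 - 3*t*exp(6*t) + exp(6*t)]

Strategy: write A = P · J · P⁻¹ where J is a Jordan canonical form, so e^{tA} = P · e^{tJ} · P⁻¹, and e^{tJ} can be computed block-by-block.

A has Jordan form
J =
  [6, 1, 0]
  [0, 6, 1]
  [0, 0, 6]
(up to reordering of blocks).

Per-block formulas:
  For a 3×3 Jordan block J_3(6): exp(t · J_3(6)) = e^(6t)·(I + t·N + (t^2/2)·N^2), where N is the 3×3 nilpotent shift.

After assembling e^{tJ} and conjugating by P, we get:

e^{tA} =
  [t^2*exp(6*t)/2 + t*exp(6*t) + exp(6*t), t*exp(6*t), t^2*exp(6*t)/2 + 3*t*exp(6*t)]
  [t^2*exp(6*t) + 3*t*exp(6*t), 2*t*exp(6*t) + exp(6*t), t^2*exp(6*t) + 7*t*exp(6*t)]
  [-t^2*exp(6*t)/2 - t*exp(6*t), -t*exp(6*t), -t^2*exp(6*t)/2 - 3*t*exp(6*t) + exp(6*t)]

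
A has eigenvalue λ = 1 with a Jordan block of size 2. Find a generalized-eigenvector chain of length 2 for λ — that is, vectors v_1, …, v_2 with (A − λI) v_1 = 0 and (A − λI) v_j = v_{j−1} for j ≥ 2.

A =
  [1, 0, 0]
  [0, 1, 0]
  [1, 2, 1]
A Jordan chain for λ = 1 of length 2:
v_1 = (0, 0, 1)ᵀ
v_2 = (1, 0, 0)ᵀ

Let N = A − (1)·I. We want v_2 with N^2 v_2 = 0 but N^1 v_2 ≠ 0; then v_{j-1} := N · v_j for j = 2, …, 2.

Pick v_2 = (1, 0, 0)ᵀ.
Then v_1 = N · v_2 = (0, 0, 1)ᵀ.

Sanity check: (A − (1)·I) v_1 = (0, 0, 0)ᵀ = 0. ✓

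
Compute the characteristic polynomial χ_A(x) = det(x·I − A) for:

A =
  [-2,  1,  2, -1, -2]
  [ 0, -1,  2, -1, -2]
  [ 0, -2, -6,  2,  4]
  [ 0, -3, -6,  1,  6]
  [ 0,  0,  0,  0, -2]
x^5 + 10*x^4 + 40*x^3 + 80*x^2 + 80*x + 32

Expanding det(x·I − A) (e.g. by cofactor expansion or by noting that A is similar to its Jordan form J, which has the same characteristic polynomial as A) gives
  χ_A(x) = x^5 + 10*x^4 + 40*x^3 + 80*x^2 + 80*x + 32
which factors as (x + 2)^5. The eigenvalues (with algebraic multiplicities) are λ = -2 with multiplicity 5.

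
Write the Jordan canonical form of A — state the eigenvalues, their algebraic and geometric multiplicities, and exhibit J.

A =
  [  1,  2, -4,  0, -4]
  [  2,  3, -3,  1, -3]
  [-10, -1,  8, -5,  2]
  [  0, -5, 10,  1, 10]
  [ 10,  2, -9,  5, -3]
J_3(1) ⊕ J_1(1) ⊕ J_1(6)

The characteristic polynomial is
  det(x·I − A) = x^5 - 10*x^4 + 30*x^3 - 40*x^2 + 25*x - 6 = (x - 6)*(x - 1)^4

Eigenvalues and multiplicities (the geometric multiplicity of λ is n − rank(A − λI), which equals the number of Jordan blocks for λ):
  λ = 1: algebraic multiplicity = 4, geometric multiplicity = 2
  λ = 6: algebraic multiplicity = 1, geometric multiplicity = 1

Determining the block sizes for each eigenvalue:
  λ = 1: with am = 4 and gm = 2, the partition is not yet determined (e.g. several partitions of 4 into 2 parts exist). Let N = A − (1)·I. Computing rank(N^1) = 3, rank(N^2) = 2, rank(N^3) = 1; the number of blocks of size ≥ j is rank(N^{j−1}) − rank(N^j), giving [2, 1, 1]. So we have 1 block(s) of size 3, 1 block(s) of size 1 → block sizes [3, 1]
  λ = 6: one block (gm = 1), so the single block has size am = 1 → block sizes [1]

Assembling the blocks gives a Jordan form
J =
  [1, 1, 0, 0, 0]
  [0, 1, 1, 0, 0]
  [0, 0, 1, 0, 0]
  [0, 0, 0, 1, 0]
  [0, 0, 0, 0, 6]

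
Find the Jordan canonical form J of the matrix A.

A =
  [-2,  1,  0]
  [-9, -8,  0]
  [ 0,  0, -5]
J_2(-5) ⊕ J_1(-5)

The characteristic polynomial is
  det(x·I − A) = x^3 + 15*x^2 + 75*x + 125 = (x + 5)^3

Eigenvalues and multiplicities (the geometric multiplicity of λ is n − rank(A − λI), which equals the number of Jordan blocks for λ):
  λ = -5: algebraic multiplicity = 3, geometric multiplicity = 2

Determining the block sizes for each eigenvalue:
  λ = -5: 2 blocks summing to 3 forces exactly one block of size 2 and the rest size 1 → block sizes [2, 1]

Assembling the blocks gives a Jordan form
J =
  [-5,  1,  0]
  [ 0, -5,  0]
  [ 0,  0, -5]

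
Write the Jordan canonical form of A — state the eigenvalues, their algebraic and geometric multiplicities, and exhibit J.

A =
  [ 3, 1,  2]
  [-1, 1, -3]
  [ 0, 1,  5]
J_3(3)

The characteristic polynomial is
  det(x·I − A) = x^3 - 9*x^2 + 27*x - 27 = (x - 3)^3

Eigenvalues and multiplicities (the geometric multiplicity of λ is n − rank(A − λI), which equals the number of Jordan blocks for λ):
  λ = 3: algebraic multiplicity = 3, geometric multiplicity = 1

Determining the block sizes for each eigenvalue:
  λ = 3: one block (gm = 1), so the single block has size am = 3 → block sizes [3]

Assembling the blocks gives a Jordan form
J =
  [3, 1, 0]
  [0, 3, 1]
  [0, 0, 3]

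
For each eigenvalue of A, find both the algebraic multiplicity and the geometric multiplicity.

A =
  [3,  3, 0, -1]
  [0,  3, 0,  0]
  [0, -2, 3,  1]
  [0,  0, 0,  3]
λ = 3: alg = 4, geom = 2

Step 1 — factor the characteristic polynomial to read off the algebraic multiplicities:
  χ_A(x) = (x - 3)^4

Step 2 — compute geometric multiplicities via the rank-nullity identity g(λ) = n − rank(A − λI):
  rank(A − (3)·I) = 2, so dim ker(A − (3)·I) = n − 2 = 2

Summary:
  λ = 3: algebraic multiplicity = 4, geometric multiplicity = 2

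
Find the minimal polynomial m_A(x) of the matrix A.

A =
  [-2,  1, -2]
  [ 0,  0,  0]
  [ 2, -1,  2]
x^2

The characteristic polynomial is χ_A(x) = x^3, so the eigenvalues are known. The minimal polynomial is
  m_A(x) = Π_λ (x − λ)^{k_λ}
where k_λ is the size of the *largest* Jordan block for λ (equivalently, the smallest k with (A − λI)^k v = 0 for every generalised eigenvector v of λ).

  λ = 0: largest Jordan block has size 2, contributing (x − 0)^2

So m_A(x) = x^2 = x^2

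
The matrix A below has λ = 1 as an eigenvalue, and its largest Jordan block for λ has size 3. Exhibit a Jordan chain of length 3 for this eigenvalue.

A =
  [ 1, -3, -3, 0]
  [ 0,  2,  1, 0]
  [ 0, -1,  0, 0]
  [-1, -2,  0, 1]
A Jordan chain for λ = 1 of length 3:
v_1 = (0, 0, 0, 1)ᵀ
v_2 = (-3, 1, -1, -2)ᵀ
v_3 = (0, 1, 0, 0)ᵀ

Let N = A − (1)·I. We want v_3 with N^3 v_3 = 0 but N^2 v_3 ≠ 0; then v_{j-1} := N · v_j for j = 3, …, 2.

Pick v_3 = (0, 1, 0, 0)ᵀ.
Then v_2 = N · v_3 = (-3, 1, -1, -2)ᵀ.
Then v_1 = N · v_2 = (0, 0, 0, 1)ᵀ.

Sanity check: (A − (1)·I) v_1 = (0, 0, 0, 0)ᵀ = 0. ✓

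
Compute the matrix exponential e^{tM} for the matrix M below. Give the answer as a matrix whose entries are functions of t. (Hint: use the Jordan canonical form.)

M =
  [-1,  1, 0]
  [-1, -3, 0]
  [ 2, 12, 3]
e^{tM} =
  [t*exp(-2*t) + exp(-2*t), t*exp(-2*t), 0]
  [-t*exp(-2*t), -t*exp(-2*t) + exp(-2*t), 0]
  [2*t*exp(-2*t), 2*t*exp(-2*t) + 2*exp(3*t) - 2*exp(-2*t), exp(3*t)]

Strategy: write M = P · J · P⁻¹ where J is a Jordan canonical form, so e^{tM} = P · e^{tJ} · P⁻¹, and e^{tJ} can be computed block-by-block.

M has Jordan form
J =
  [-2,  1, 0]
  [ 0, -2, 0]
  [ 0,  0, 3]
(up to reordering of blocks).

Per-block formulas:
  For a 2×2 Jordan block J_2(-2): exp(t · J_2(-2)) = e^(-2t)·(I + t·N), where N is the 2×2 nilpotent shift.
  For a 1×1 block at λ = 3: exp(t · [3]) = [e^(3t)].

After assembling e^{tJ} and conjugating by P, we get:

e^{tM} =
  [t*exp(-2*t) + exp(-2*t), t*exp(-2*t), 0]
  [-t*exp(-2*t), -t*exp(-2*t) + exp(-2*t), 0]
  [2*t*exp(-2*t), 2*t*exp(-2*t) + 2*exp(3*t) - 2*exp(-2*t), exp(3*t)]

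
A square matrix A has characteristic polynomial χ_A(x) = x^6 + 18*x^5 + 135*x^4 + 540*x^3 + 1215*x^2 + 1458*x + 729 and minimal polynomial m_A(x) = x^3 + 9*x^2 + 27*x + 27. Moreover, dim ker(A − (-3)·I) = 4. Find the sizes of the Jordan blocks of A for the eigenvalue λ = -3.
Block sizes for λ = -3: [3, 1, 1, 1]

Step 1 — from the characteristic polynomial, algebraic multiplicity of λ = -3 is 6. From dim ker(A − (-3)·I) = 4, there are exactly 4 Jordan blocks for λ = -3.
Step 2 — from the minimal polynomial, the factor (x + 3)^3 tells us the largest block for λ = -3 has size 3.
Step 3 — with total size 6, 4 blocks, and largest block 3, the block sizes (in nonincreasing order) are [3, 1, 1, 1].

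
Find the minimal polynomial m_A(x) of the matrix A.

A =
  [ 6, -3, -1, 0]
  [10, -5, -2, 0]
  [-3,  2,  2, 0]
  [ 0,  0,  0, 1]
x^3 - 3*x^2 + 3*x - 1

The characteristic polynomial is χ_A(x) = (x - 1)^4, so the eigenvalues are known. The minimal polynomial is
  m_A(x) = Π_λ (x − λ)^{k_λ}
where k_λ is the size of the *largest* Jordan block for λ (equivalently, the smallest k with (A − λI)^k v = 0 for every generalised eigenvector v of λ).

  λ = 1: largest Jordan block has size 3, contributing (x − 1)^3

So m_A(x) = (x - 1)^3 = x^3 - 3*x^2 + 3*x - 1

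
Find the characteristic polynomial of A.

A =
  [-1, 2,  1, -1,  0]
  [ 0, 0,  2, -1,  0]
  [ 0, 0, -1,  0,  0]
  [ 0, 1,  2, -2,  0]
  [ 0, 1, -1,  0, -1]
x^5 + 5*x^4 + 10*x^3 + 10*x^2 + 5*x + 1

Expanding det(x·I − A) (e.g. by cofactor expansion or by noting that A is similar to its Jordan form J, which has the same characteristic polynomial as A) gives
  χ_A(x) = x^5 + 5*x^4 + 10*x^3 + 10*x^2 + 5*x + 1
which factors as (x + 1)^5. The eigenvalues (with algebraic multiplicities) are λ = -1 with multiplicity 5.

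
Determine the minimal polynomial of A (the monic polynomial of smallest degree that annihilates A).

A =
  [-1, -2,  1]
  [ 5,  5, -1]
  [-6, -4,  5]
x^3 - 9*x^2 + 27*x - 27

The characteristic polynomial is χ_A(x) = (x - 3)^3, so the eigenvalues are known. The minimal polynomial is
  m_A(x) = Π_λ (x − λ)^{k_λ}
where k_λ is the size of the *largest* Jordan block for λ (equivalently, the smallest k with (A − λI)^k v = 0 for every generalised eigenvector v of λ).

  λ = 3: largest Jordan block has size 3, contributing (x − 3)^3

So m_A(x) = (x - 3)^3 = x^3 - 9*x^2 + 27*x - 27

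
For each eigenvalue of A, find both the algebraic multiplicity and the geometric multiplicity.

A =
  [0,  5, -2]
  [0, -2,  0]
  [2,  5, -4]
λ = -2: alg = 3, geom = 2

Step 1 — factor the characteristic polynomial to read off the algebraic multiplicities:
  χ_A(x) = (x + 2)^3

Step 2 — compute geometric multiplicities via the rank-nullity identity g(λ) = n − rank(A − λI):
  rank(A − (-2)·I) = 1, so dim ker(A − (-2)·I) = n − 1 = 2

Summary:
  λ = -2: algebraic multiplicity = 3, geometric multiplicity = 2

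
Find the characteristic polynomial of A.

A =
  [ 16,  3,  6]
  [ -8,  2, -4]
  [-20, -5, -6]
x^3 - 12*x^2 + 48*x - 64

Expanding det(x·I − A) (e.g. by cofactor expansion or by noting that A is similar to its Jordan form J, which has the same characteristic polynomial as A) gives
  χ_A(x) = x^3 - 12*x^2 + 48*x - 64
which factors as (x - 4)^3. The eigenvalues (with algebraic multiplicities) are λ = 4 with multiplicity 3.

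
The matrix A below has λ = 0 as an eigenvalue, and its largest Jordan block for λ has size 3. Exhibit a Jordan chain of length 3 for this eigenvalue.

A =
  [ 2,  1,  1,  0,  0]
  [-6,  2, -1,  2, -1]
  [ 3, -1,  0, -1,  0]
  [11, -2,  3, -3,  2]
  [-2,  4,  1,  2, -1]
A Jordan chain for λ = 0 of length 3:
v_1 = (1, -3, 1, 6, -1)ᵀ
v_2 = (2, -6, 3, 11, -2)ᵀ
v_3 = (1, 0, 0, 0, 0)ᵀ

Let N = A − (0)·I. We want v_3 with N^3 v_3 = 0 but N^2 v_3 ≠ 0; then v_{j-1} := N · v_j for j = 3, …, 2.

Pick v_3 = (1, 0, 0, 0, 0)ᵀ.
Then v_2 = N · v_3 = (2, -6, 3, 11, -2)ᵀ.
Then v_1 = N · v_2 = (1, -3, 1, 6, -1)ᵀ.

Sanity check: (A − (0)·I) v_1 = (0, 0, 0, 0, 0)ᵀ = 0. ✓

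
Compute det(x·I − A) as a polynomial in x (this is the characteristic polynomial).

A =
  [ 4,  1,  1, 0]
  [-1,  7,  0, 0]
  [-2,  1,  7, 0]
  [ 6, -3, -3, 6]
x^4 - 24*x^3 + 216*x^2 - 864*x + 1296

Expanding det(x·I − A) (e.g. by cofactor expansion or by noting that A is similar to its Jordan form J, which has the same characteristic polynomial as A) gives
  χ_A(x) = x^4 - 24*x^3 + 216*x^2 - 864*x + 1296
which factors as (x - 6)^4. The eigenvalues (with algebraic multiplicities) are λ = 6 with multiplicity 4.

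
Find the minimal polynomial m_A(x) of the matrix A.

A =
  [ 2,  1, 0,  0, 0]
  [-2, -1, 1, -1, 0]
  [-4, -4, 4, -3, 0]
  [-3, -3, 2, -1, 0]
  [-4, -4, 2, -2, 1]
x^3 - 3*x^2 + 3*x - 1

The characteristic polynomial is χ_A(x) = (x - 1)^5, so the eigenvalues are known. The minimal polynomial is
  m_A(x) = Π_λ (x − λ)^{k_λ}
where k_λ is the size of the *largest* Jordan block for λ (equivalently, the smallest k with (A − λI)^k v = 0 for every generalised eigenvector v of λ).

  λ = 1: largest Jordan block has size 3, contributing (x − 1)^3

So m_A(x) = (x - 1)^3 = x^3 - 3*x^2 + 3*x - 1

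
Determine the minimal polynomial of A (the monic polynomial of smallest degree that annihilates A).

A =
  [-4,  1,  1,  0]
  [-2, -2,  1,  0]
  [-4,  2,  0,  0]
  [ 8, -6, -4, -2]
x^3 + 6*x^2 + 12*x + 8

The characteristic polynomial is χ_A(x) = (x + 2)^4, so the eigenvalues are known. The minimal polynomial is
  m_A(x) = Π_λ (x − λ)^{k_λ}
where k_λ is the size of the *largest* Jordan block for λ (equivalently, the smallest k with (A − λI)^k v = 0 for every generalised eigenvector v of λ).

  λ = -2: largest Jordan block has size 3, contributing (x + 2)^3

So m_A(x) = (x + 2)^3 = x^3 + 6*x^2 + 12*x + 8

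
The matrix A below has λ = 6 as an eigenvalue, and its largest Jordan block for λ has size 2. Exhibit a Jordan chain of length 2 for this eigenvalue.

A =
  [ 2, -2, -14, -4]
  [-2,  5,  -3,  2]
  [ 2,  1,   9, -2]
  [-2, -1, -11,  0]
A Jordan chain for λ = 6 of length 2:
v_1 = (-4, -2, 2, -2)ᵀ
v_2 = (1, 0, 0, 0)ᵀ

Let N = A − (6)·I. We want v_2 with N^2 v_2 = 0 but N^1 v_2 ≠ 0; then v_{j-1} := N · v_j for j = 2, …, 2.

Pick v_2 = (1, 0, 0, 0)ᵀ.
Then v_1 = N · v_2 = (-4, -2, 2, -2)ᵀ.

Sanity check: (A − (6)·I) v_1 = (0, 0, 0, 0)ᵀ = 0. ✓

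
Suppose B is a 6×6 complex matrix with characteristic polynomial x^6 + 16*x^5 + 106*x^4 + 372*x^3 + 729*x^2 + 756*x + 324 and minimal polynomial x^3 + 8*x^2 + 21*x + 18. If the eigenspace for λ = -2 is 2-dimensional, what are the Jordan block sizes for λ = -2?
Block sizes for λ = -2: [1, 1]

Step 1 — from the characteristic polynomial, algebraic multiplicity of λ = -2 is 2. From dim ker(B − (-2)·I) = 2, there are exactly 2 Jordan blocks for λ = -2.
Step 2 — from the minimal polynomial, the factor (x + 2) tells us the largest block for λ = -2 has size 1.
Step 3 — with total size 2, 2 blocks, and largest block 1, the block sizes (in nonincreasing order) are [1, 1].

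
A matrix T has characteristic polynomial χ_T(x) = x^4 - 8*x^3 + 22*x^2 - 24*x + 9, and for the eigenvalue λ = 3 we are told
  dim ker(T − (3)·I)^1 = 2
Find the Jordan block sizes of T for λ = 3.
Block sizes for λ = 3: [1, 1]

From the dimensions of kernels of powers, the number of Jordan blocks of size at least j is d_j − d_{j−1} where d_j = dim ker(N^j) (with d_0 = 0). Computing the differences gives [2].
The number of blocks of size exactly k is (#blocks of size ≥ k) − (#blocks of size ≥ k + 1), so the partition is: 2 block(s) of size 1.
In nonincreasing order the block sizes are [1, 1].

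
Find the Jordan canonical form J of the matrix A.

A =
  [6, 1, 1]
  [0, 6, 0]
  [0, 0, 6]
J_2(6) ⊕ J_1(6)

The characteristic polynomial is
  det(x·I − A) = x^3 - 18*x^2 + 108*x - 216 = (x - 6)^3

Eigenvalues and multiplicities (the geometric multiplicity of λ is n − rank(A − λI), which equals the number of Jordan blocks for λ):
  λ = 6: algebraic multiplicity = 3, geometric multiplicity = 2

Determining the block sizes for each eigenvalue:
  λ = 6: 2 blocks summing to 3 forces exactly one block of size 2 and the rest size 1 → block sizes [2, 1]

Assembling the blocks gives a Jordan form
J =
  [6, 1, 0]
  [0, 6, 0]
  [0, 0, 6]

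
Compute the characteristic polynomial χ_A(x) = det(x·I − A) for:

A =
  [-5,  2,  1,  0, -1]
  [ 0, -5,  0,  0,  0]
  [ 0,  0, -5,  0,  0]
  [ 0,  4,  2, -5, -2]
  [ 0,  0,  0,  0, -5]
x^5 + 25*x^4 + 250*x^3 + 1250*x^2 + 3125*x + 3125

Expanding det(x·I − A) (e.g. by cofactor expansion or by noting that A is similar to its Jordan form J, which has the same characteristic polynomial as A) gives
  χ_A(x) = x^5 + 25*x^4 + 250*x^3 + 1250*x^2 + 3125*x + 3125
which factors as (x + 5)^5. The eigenvalues (with algebraic multiplicities) are λ = -5 with multiplicity 5.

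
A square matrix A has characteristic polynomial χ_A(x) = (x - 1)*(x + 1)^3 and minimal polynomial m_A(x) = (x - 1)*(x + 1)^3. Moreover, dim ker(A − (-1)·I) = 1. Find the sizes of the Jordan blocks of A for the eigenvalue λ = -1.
Block sizes for λ = -1: [3]

Step 1 — from the characteristic polynomial, algebraic multiplicity of λ = -1 is 3. From dim ker(A − (-1)·I) = 1, there are exactly 1 Jordan blocks for λ = -1.
Step 2 — from the minimal polynomial, the factor (x + 1)^3 tells us the largest block for λ = -1 has size 3.
Step 3 — with total size 3, 1 blocks, and largest block 3, the block sizes (in nonincreasing order) are [3].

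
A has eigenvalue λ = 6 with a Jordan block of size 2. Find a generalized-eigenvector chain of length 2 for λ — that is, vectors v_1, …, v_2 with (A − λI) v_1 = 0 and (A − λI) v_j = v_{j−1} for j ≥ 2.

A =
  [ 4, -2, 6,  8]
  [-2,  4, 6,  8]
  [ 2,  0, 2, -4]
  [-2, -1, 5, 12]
A Jordan chain for λ = 6 of length 2:
v_1 = (-2, -2, 0, -1)ᵀ
v_2 = (0, 1, 0, 0)ᵀ

Let N = A − (6)·I. We want v_2 with N^2 v_2 = 0 but N^1 v_2 ≠ 0; then v_{j-1} := N · v_j for j = 2, …, 2.

Pick v_2 = (0, 1, 0, 0)ᵀ.
Then v_1 = N · v_2 = (-2, -2, 0, -1)ᵀ.

Sanity check: (A − (6)·I) v_1 = (0, 0, 0, 0)ᵀ = 0. ✓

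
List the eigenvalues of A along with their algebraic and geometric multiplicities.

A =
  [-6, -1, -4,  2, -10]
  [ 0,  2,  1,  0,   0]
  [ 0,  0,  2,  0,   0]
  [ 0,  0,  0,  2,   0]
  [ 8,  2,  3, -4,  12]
λ = 2: alg = 4, geom = 2; λ = 4: alg = 1, geom = 1

Step 1 — factor the characteristic polynomial to read off the algebraic multiplicities:
  χ_A(x) = (x - 4)*(x - 2)^4

Step 2 — compute geometric multiplicities via the rank-nullity identity g(λ) = n − rank(A − λI):
  rank(A − (2)·I) = 3, so dim ker(A − (2)·I) = n − 3 = 2
  rank(A − (4)·I) = 4, so dim ker(A − (4)·I) = n − 4 = 1

Summary:
  λ = 2: algebraic multiplicity = 4, geometric multiplicity = 2
  λ = 4: algebraic multiplicity = 1, geometric multiplicity = 1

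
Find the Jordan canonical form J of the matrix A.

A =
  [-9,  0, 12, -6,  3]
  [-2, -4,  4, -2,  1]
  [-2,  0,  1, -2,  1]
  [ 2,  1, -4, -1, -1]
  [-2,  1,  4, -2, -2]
J_3(-3) ⊕ J_1(-3) ⊕ J_1(-3)

The characteristic polynomial is
  det(x·I − A) = x^5 + 15*x^4 + 90*x^3 + 270*x^2 + 405*x + 243 = (x + 3)^5

Eigenvalues and multiplicities (the geometric multiplicity of λ is n − rank(A − λI), which equals the number of Jordan blocks for λ):
  λ = -3: algebraic multiplicity = 5, geometric multiplicity = 3

Determining the block sizes for each eigenvalue:
  λ = -3: with am = 5 and gm = 3, the partition is not yet determined (e.g. several partitions of 5 into 3 parts exist). Let N = A − (-3)·I. Computing rank(N^1) = 2, rank(N^2) = 1, rank(N^3) = 0; the number of blocks of size ≥ j is rank(N^{j−1}) − rank(N^j), giving [3, 1, 1]. So we have 1 block(s) of size 3, 2 block(s) of size 1 → block sizes [3, 1, 1]

Assembling the blocks gives a Jordan form
J =
  [-3,  1,  0,  0,  0]
  [ 0, -3,  1,  0,  0]
  [ 0,  0, -3,  0,  0]
  [ 0,  0,  0, -3,  0]
  [ 0,  0,  0,  0, -3]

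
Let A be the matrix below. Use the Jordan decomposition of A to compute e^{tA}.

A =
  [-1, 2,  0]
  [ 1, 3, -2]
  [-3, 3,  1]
e^{tA} =
  [3*t^2*exp(t) - 2*t*exp(t) + exp(t), 2*t*exp(t), -2*t^2*exp(t)]
  [3*t^2*exp(t) + t*exp(t), 2*t*exp(t) + exp(t), -2*t^2*exp(t) - 2*t*exp(t)]
  [9*t^2*exp(t)/2 - 3*t*exp(t), 3*t*exp(t), -3*t^2*exp(t) + exp(t)]

Strategy: write A = P · J · P⁻¹ where J is a Jordan canonical form, so e^{tA} = P · e^{tJ} · P⁻¹, and e^{tJ} can be computed block-by-block.

A has Jordan form
J =
  [1, 1, 0]
  [0, 1, 1]
  [0, 0, 1]
(up to reordering of blocks).

Per-block formulas:
  For a 3×3 Jordan block J_3(1): exp(t · J_3(1)) = e^(1t)·(I + t·N + (t^2/2)·N^2), where N is the 3×3 nilpotent shift.

After assembling e^{tJ} and conjugating by P, we get:

e^{tA} =
  [3*t^2*exp(t) - 2*t*exp(t) + exp(t), 2*t*exp(t), -2*t^2*exp(t)]
  [3*t^2*exp(t) + t*exp(t), 2*t*exp(t) + exp(t), -2*t^2*exp(t) - 2*t*exp(t)]
  [9*t^2*exp(t)/2 - 3*t*exp(t), 3*t*exp(t), -3*t^2*exp(t) + exp(t)]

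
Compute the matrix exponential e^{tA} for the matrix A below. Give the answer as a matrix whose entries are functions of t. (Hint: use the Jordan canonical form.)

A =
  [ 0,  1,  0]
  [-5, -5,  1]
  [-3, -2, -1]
e^{tA} =
  [-t^2*exp(-2*t)/2 + 2*t*exp(-2*t) + exp(-2*t), -t^2*exp(-2*t)/2 + t*exp(-2*t), t^2*exp(-2*t)/2]
  [t^2*exp(-2*t) - 5*t*exp(-2*t), t^2*exp(-2*t) - 3*t*exp(-2*t) + exp(-2*t), -t^2*exp(-2*t) + t*exp(-2*t)]
  [t^2*exp(-2*t)/2 - 3*t*exp(-2*t), t^2*exp(-2*t)/2 - 2*t*exp(-2*t), -t^2*exp(-2*t)/2 + t*exp(-2*t) + exp(-2*t)]

Strategy: write A = P · J · P⁻¹ where J is a Jordan canonical form, so e^{tA} = P · e^{tJ} · P⁻¹, and e^{tJ} can be computed block-by-block.

A has Jordan form
J =
  [-2,  1,  0]
  [ 0, -2,  1]
  [ 0,  0, -2]
(up to reordering of blocks).

Per-block formulas:
  For a 3×3 Jordan block J_3(-2): exp(t · J_3(-2)) = e^(-2t)·(I + t·N + (t^2/2)·N^2), where N is the 3×3 nilpotent shift.

After assembling e^{tJ} and conjugating by P, we get:

e^{tA} =
  [-t^2*exp(-2*t)/2 + 2*t*exp(-2*t) + exp(-2*t), -t^2*exp(-2*t)/2 + t*exp(-2*t), t^2*exp(-2*t)/2]
  [t^2*exp(-2*t) - 5*t*exp(-2*t), t^2*exp(-2*t) - 3*t*exp(-2*t) + exp(-2*t), -t^2*exp(-2*t) + t*exp(-2*t)]
  [t^2*exp(-2*t)/2 - 3*t*exp(-2*t), t^2*exp(-2*t)/2 - 2*t*exp(-2*t), -t^2*exp(-2*t)/2 + t*exp(-2*t) + exp(-2*t)]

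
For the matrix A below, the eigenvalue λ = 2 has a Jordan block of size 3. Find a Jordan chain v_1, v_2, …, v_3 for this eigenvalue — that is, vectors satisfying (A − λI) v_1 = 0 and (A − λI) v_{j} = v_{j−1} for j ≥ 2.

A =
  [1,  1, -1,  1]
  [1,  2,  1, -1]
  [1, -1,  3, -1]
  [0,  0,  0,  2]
A Jordan chain for λ = 2 of length 3:
v_1 = (1, 0, -1, 0)ᵀ
v_2 = (-1, 1, 1, 0)ᵀ
v_3 = (1, 0, 0, 0)ᵀ

Let N = A − (2)·I. We want v_3 with N^3 v_3 = 0 but N^2 v_3 ≠ 0; then v_{j-1} := N · v_j for j = 3, …, 2.

Pick v_3 = (1, 0, 0, 0)ᵀ.
Then v_2 = N · v_3 = (-1, 1, 1, 0)ᵀ.
Then v_1 = N · v_2 = (1, 0, -1, 0)ᵀ.

Sanity check: (A − (2)·I) v_1 = (0, 0, 0, 0)ᵀ = 0. ✓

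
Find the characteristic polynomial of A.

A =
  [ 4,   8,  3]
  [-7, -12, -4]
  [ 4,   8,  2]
x^3 + 6*x^2 + 12*x + 8

Expanding det(x·I − A) (e.g. by cofactor expansion or by noting that A is similar to its Jordan form J, which has the same characteristic polynomial as A) gives
  χ_A(x) = x^3 + 6*x^2 + 12*x + 8
which factors as (x + 2)^3. The eigenvalues (with algebraic multiplicities) are λ = -2 with multiplicity 3.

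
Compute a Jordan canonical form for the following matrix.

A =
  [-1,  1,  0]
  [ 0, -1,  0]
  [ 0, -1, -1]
J_2(-1) ⊕ J_1(-1)

The characteristic polynomial is
  det(x·I − A) = x^3 + 3*x^2 + 3*x + 1 = (x + 1)^3

Eigenvalues and multiplicities (the geometric multiplicity of λ is n − rank(A − λI), which equals the number of Jordan blocks for λ):
  λ = -1: algebraic multiplicity = 3, geometric multiplicity = 2

Determining the block sizes for each eigenvalue:
  λ = -1: 2 blocks summing to 3 forces exactly one block of size 2 and the rest size 1 → block sizes [2, 1]

Assembling the blocks gives a Jordan form
J =
  [-1,  1,  0]
  [ 0, -1,  0]
  [ 0,  0, -1]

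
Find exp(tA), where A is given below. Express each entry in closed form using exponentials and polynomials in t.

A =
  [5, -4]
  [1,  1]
e^{tA} =
  [2*t*exp(3*t) + exp(3*t), -4*t*exp(3*t)]
  [t*exp(3*t), -2*t*exp(3*t) + exp(3*t)]

Strategy: write A = P · J · P⁻¹ where J is a Jordan canonical form, so e^{tA} = P · e^{tJ} · P⁻¹, and e^{tJ} can be computed block-by-block.

A has Jordan form
J =
  [3, 1]
  [0, 3]
(up to reordering of blocks).

Per-block formulas:
  For a 2×2 Jordan block J_2(3): exp(t · J_2(3)) = e^(3t)·(I + t·N), where N is the 2×2 nilpotent shift.

After assembling e^{tJ} and conjugating by P, we get:

e^{tA} =
  [2*t*exp(3*t) + exp(3*t), -4*t*exp(3*t)]
  [t*exp(3*t), -2*t*exp(3*t) + exp(3*t)]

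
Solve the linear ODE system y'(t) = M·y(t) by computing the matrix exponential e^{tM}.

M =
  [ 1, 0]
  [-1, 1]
e^{tM} =
  [exp(t), 0]
  [-t*exp(t), exp(t)]

Strategy: write M = P · J · P⁻¹ where J is a Jordan canonical form, so e^{tM} = P · e^{tJ} · P⁻¹, and e^{tJ} can be computed block-by-block.

M has Jordan form
J =
  [1, 1]
  [0, 1]
(up to reordering of blocks).

Per-block formulas:
  For a 2×2 Jordan block J_2(1): exp(t · J_2(1)) = e^(1t)·(I + t·N), where N is the 2×2 nilpotent shift.

After assembling e^{tJ} and conjugating by P, we get:

e^{tM} =
  [exp(t), 0]
  [-t*exp(t), exp(t)]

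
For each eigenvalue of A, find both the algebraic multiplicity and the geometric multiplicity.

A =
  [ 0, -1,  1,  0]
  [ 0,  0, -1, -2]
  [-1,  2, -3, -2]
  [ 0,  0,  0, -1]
λ = -1: alg = 4, geom = 2

Step 1 — factor the characteristic polynomial to read off the algebraic multiplicities:
  χ_A(x) = (x + 1)^4

Step 2 — compute geometric multiplicities via the rank-nullity identity g(λ) = n − rank(A − λI):
  rank(A − (-1)·I) = 2, so dim ker(A − (-1)·I) = n − 2 = 2

Summary:
  λ = -1: algebraic multiplicity = 4, geometric multiplicity = 2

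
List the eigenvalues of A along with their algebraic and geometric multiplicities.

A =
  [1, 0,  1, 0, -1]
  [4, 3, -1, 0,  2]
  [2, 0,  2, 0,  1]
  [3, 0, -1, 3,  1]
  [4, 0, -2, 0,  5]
λ = 2: alg = 1, geom = 1; λ = 3: alg = 4, geom = 2

Step 1 — factor the characteristic polynomial to read off the algebraic multiplicities:
  χ_A(x) = (x - 3)^4*(x - 2)

Step 2 — compute geometric multiplicities via the rank-nullity identity g(λ) = n − rank(A − λI):
  rank(A − (2)·I) = 4, so dim ker(A − (2)·I) = n − 4 = 1
  rank(A − (3)·I) = 3, so dim ker(A − (3)·I) = n − 3 = 2

Summary:
  λ = 2: algebraic multiplicity = 1, geometric multiplicity = 1
  λ = 3: algebraic multiplicity = 4, geometric multiplicity = 2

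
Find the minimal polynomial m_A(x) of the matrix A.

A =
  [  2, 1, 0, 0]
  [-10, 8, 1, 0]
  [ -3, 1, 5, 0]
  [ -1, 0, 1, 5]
x^3 - 15*x^2 + 75*x - 125

The characteristic polynomial is χ_A(x) = (x - 5)^4, so the eigenvalues are known. The minimal polynomial is
  m_A(x) = Π_λ (x − λ)^{k_λ}
where k_λ is the size of the *largest* Jordan block for λ (equivalently, the smallest k with (A − λI)^k v = 0 for every generalised eigenvector v of λ).

  λ = 5: largest Jordan block has size 3, contributing (x − 5)^3

So m_A(x) = (x - 5)^3 = x^3 - 15*x^2 + 75*x - 125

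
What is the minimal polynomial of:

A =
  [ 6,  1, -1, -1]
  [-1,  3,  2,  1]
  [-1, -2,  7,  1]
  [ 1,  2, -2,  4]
x^3 - 15*x^2 + 75*x - 125

The characteristic polynomial is χ_A(x) = (x - 5)^4, so the eigenvalues are known. The minimal polynomial is
  m_A(x) = Π_λ (x − λ)^{k_λ}
where k_λ is the size of the *largest* Jordan block for λ (equivalently, the smallest k with (A − λI)^k v = 0 for every generalised eigenvector v of λ).

  λ = 5: largest Jordan block has size 3, contributing (x − 5)^3

So m_A(x) = (x - 5)^3 = x^3 - 15*x^2 + 75*x - 125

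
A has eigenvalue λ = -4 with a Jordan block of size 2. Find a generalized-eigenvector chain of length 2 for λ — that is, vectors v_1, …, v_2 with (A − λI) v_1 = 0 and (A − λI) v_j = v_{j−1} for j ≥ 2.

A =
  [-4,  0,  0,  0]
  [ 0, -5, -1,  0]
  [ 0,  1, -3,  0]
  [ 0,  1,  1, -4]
A Jordan chain for λ = -4 of length 2:
v_1 = (0, -1, 1, 1)ᵀ
v_2 = (0, 1, 0, 0)ᵀ

Let N = A − (-4)·I. We want v_2 with N^2 v_2 = 0 but N^1 v_2 ≠ 0; then v_{j-1} := N · v_j for j = 2, …, 2.

Pick v_2 = (0, 1, 0, 0)ᵀ.
Then v_1 = N · v_2 = (0, -1, 1, 1)ᵀ.

Sanity check: (A − (-4)·I) v_1 = (0, 0, 0, 0)ᵀ = 0. ✓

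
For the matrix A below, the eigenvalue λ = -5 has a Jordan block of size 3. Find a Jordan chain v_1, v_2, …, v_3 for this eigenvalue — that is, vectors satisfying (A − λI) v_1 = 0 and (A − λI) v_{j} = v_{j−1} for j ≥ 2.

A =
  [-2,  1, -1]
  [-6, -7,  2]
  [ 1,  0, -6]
A Jordan chain for λ = -5 of length 3:
v_1 = (2, -4, 2)ᵀ
v_2 = (3, -6, 1)ᵀ
v_3 = (1, 0, 0)ᵀ

Let N = A − (-5)·I. We want v_3 with N^3 v_3 = 0 but N^2 v_3 ≠ 0; then v_{j-1} := N · v_j for j = 3, …, 2.

Pick v_3 = (1, 0, 0)ᵀ.
Then v_2 = N · v_3 = (3, -6, 1)ᵀ.
Then v_1 = N · v_2 = (2, -4, 2)ᵀ.

Sanity check: (A − (-5)·I) v_1 = (0, 0, 0)ᵀ = 0. ✓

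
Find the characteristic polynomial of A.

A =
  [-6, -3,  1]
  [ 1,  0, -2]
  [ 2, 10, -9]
x^3 + 15*x^2 + 75*x + 125

Expanding det(x·I − A) (e.g. by cofactor expansion or by noting that A is similar to its Jordan form J, which has the same characteristic polynomial as A) gives
  χ_A(x) = x^3 + 15*x^2 + 75*x + 125
which factors as (x + 5)^3. The eigenvalues (with algebraic multiplicities) are λ = -5 with multiplicity 3.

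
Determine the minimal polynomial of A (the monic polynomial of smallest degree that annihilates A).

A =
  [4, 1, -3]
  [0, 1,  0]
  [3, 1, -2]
x^2 - 2*x + 1

The characteristic polynomial is χ_A(x) = (x - 1)^3, so the eigenvalues are known. The minimal polynomial is
  m_A(x) = Π_λ (x − λ)^{k_λ}
where k_λ is the size of the *largest* Jordan block for λ (equivalently, the smallest k with (A − λI)^k v = 0 for every generalised eigenvector v of λ).

  λ = 1: largest Jordan block has size 2, contributing (x − 1)^2

So m_A(x) = (x - 1)^2 = x^2 - 2*x + 1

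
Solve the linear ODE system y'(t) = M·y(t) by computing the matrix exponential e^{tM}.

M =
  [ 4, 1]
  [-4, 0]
e^{tM} =
  [2*t*exp(2*t) + exp(2*t), t*exp(2*t)]
  [-4*t*exp(2*t), -2*t*exp(2*t) + exp(2*t)]

Strategy: write M = P · J · P⁻¹ where J is a Jordan canonical form, so e^{tM} = P · e^{tJ} · P⁻¹, and e^{tJ} can be computed block-by-block.

M has Jordan form
J =
  [2, 1]
  [0, 2]
(up to reordering of blocks).

Per-block formulas:
  For a 2×2 Jordan block J_2(2): exp(t · J_2(2)) = e^(2t)·(I + t·N), where N is the 2×2 nilpotent shift.

After assembling e^{tJ} and conjugating by P, we get:

e^{tM} =
  [2*t*exp(2*t) + exp(2*t), t*exp(2*t)]
  [-4*t*exp(2*t), -2*t*exp(2*t) + exp(2*t)]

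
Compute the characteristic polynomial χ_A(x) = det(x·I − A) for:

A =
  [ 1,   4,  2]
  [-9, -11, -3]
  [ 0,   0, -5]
x^3 + 15*x^2 + 75*x + 125

Expanding det(x·I − A) (e.g. by cofactor expansion or by noting that A is similar to its Jordan form J, which has the same characteristic polynomial as A) gives
  χ_A(x) = x^3 + 15*x^2 + 75*x + 125
which factors as (x + 5)^3. The eigenvalues (with algebraic multiplicities) are λ = -5 with multiplicity 3.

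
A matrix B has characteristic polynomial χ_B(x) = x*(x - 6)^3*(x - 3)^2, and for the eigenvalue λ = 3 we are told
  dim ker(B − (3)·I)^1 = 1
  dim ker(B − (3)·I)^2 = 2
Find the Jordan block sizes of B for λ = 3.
Block sizes for λ = 3: [2]

From the dimensions of kernels of powers, the number of Jordan blocks of size at least j is d_j − d_{j−1} where d_j = dim ker(N^j) (with d_0 = 0). Computing the differences gives [1, 1].
The number of blocks of size exactly k is (#blocks of size ≥ k) − (#blocks of size ≥ k + 1), so the partition is: 1 block(s) of size 2.
In nonincreasing order the block sizes are [2].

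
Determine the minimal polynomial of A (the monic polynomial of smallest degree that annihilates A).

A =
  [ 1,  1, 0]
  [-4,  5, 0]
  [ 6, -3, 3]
x^2 - 6*x + 9

The characteristic polynomial is χ_A(x) = (x - 3)^3, so the eigenvalues are known. The minimal polynomial is
  m_A(x) = Π_λ (x − λ)^{k_λ}
where k_λ is the size of the *largest* Jordan block for λ (equivalently, the smallest k with (A − λI)^k v = 0 for every generalised eigenvector v of λ).

  λ = 3: largest Jordan block has size 2, contributing (x − 3)^2

So m_A(x) = (x - 3)^2 = x^2 - 6*x + 9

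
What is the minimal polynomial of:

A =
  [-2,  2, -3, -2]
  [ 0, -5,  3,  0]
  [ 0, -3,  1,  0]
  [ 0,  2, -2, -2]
x^3 + 6*x^2 + 12*x + 8

The characteristic polynomial is χ_A(x) = (x + 2)^4, so the eigenvalues are known. The minimal polynomial is
  m_A(x) = Π_λ (x − λ)^{k_λ}
where k_λ is the size of the *largest* Jordan block for λ (equivalently, the smallest k with (A − λI)^k v = 0 for every generalised eigenvector v of λ).

  λ = -2: largest Jordan block has size 3, contributing (x + 2)^3

So m_A(x) = (x + 2)^3 = x^3 + 6*x^2 + 12*x + 8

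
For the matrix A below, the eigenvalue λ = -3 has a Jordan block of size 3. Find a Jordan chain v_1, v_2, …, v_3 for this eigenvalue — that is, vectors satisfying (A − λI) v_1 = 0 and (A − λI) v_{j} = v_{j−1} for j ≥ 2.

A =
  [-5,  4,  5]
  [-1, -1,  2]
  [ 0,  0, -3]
A Jordan chain for λ = -3 of length 3:
v_1 = (-2, -1, 0)ᵀ
v_2 = (5, 2, 0)ᵀ
v_3 = (0, 0, 1)ᵀ

Let N = A − (-3)·I. We want v_3 with N^3 v_3 = 0 but N^2 v_3 ≠ 0; then v_{j-1} := N · v_j for j = 3, …, 2.

Pick v_3 = (0, 0, 1)ᵀ.
Then v_2 = N · v_3 = (5, 2, 0)ᵀ.
Then v_1 = N · v_2 = (-2, -1, 0)ᵀ.

Sanity check: (A − (-3)·I) v_1 = (0, 0, 0)ᵀ = 0. ✓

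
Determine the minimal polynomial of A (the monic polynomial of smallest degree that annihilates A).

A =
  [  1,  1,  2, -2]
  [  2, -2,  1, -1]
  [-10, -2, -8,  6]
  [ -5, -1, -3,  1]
x^3 + 6*x^2 + 12*x + 8

The characteristic polynomial is χ_A(x) = (x + 2)^4, so the eigenvalues are known. The minimal polynomial is
  m_A(x) = Π_λ (x − λ)^{k_λ}
where k_λ is the size of the *largest* Jordan block for λ (equivalently, the smallest k with (A − λI)^k v = 0 for every generalised eigenvector v of λ).

  λ = -2: largest Jordan block has size 3, contributing (x + 2)^3

So m_A(x) = (x + 2)^3 = x^3 + 6*x^2 + 12*x + 8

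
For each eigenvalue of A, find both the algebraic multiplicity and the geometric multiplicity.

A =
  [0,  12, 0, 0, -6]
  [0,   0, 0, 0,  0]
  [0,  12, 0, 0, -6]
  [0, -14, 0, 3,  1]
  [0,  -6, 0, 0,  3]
λ = 0: alg = 3, geom = 3; λ = 3: alg = 2, geom = 1

Step 1 — factor the characteristic polynomial to read off the algebraic multiplicities:
  χ_A(x) = x^3*(x - 3)^2

Step 2 — compute geometric multiplicities via the rank-nullity identity g(λ) = n − rank(A − λI):
  rank(A − (0)·I) = 2, so dim ker(A − (0)·I) = n − 2 = 3
  rank(A − (3)·I) = 4, so dim ker(A − (3)·I) = n − 4 = 1

Summary:
  λ = 0: algebraic multiplicity = 3, geometric multiplicity = 3
  λ = 3: algebraic multiplicity = 2, geometric multiplicity = 1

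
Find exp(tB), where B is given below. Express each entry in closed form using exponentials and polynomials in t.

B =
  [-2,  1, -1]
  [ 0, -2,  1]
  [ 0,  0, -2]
e^{tB} =
  [exp(-2*t), t*exp(-2*t), t^2*exp(-2*t)/2 - t*exp(-2*t)]
  [0, exp(-2*t), t*exp(-2*t)]
  [0, 0, exp(-2*t)]

Strategy: write B = P · J · P⁻¹ where J is a Jordan canonical form, so e^{tB} = P · e^{tJ} · P⁻¹, and e^{tJ} can be computed block-by-block.

B has Jordan form
J =
  [-2,  1,  0]
  [ 0, -2,  1]
  [ 0,  0, -2]
(up to reordering of blocks).

Per-block formulas:
  For a 3×3 Jordan block J_3(-2): exp(t · J_3(-2)) = e^(-2t)·(I + t·N + (t^2/2)·N^2), where N is the 3×3 nilpotent shift.

After assembling e^{tJ} and conjugating by P, we get:

e^{tB} =
  [exp(-2*t), t*exp(-2*t), t^2*exp(-2*t)/2 - t*exp(-2*t)]
  [0, exp(-2*t), t*exp(-2*t)]
  [0, 0, exp(-2*t)]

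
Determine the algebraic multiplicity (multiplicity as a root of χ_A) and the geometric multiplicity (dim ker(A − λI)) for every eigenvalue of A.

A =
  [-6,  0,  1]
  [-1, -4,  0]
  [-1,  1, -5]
λ = -5: alg = 3, geom = 1

Step 1 — factor the characteristic polynomial to read off the algebraic multiplicities:
  χ_A(x) = (x + 5)^3

Step 2 — compute geometric multiplicities via the rank-nullity identity g(λ) = n − rank(A − λI):
  rank(A − (-5)·I) = 2, so dim ker(A − (-5)·I) = n − 2 = 1

Summary:
  λ = -5: algebraic multiplicity = 3, geometric multiplicity = 1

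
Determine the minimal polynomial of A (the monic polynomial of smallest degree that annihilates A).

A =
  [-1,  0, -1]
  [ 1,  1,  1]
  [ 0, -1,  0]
x^3

The characteristic polynomial is χ_A(x) = x^3, so the eigenvalues are known. The minimal polynomial is
  m_A(x) = Π_λ (x − λ)^{k_λ}
where k_λ is the size of the *largest* Jordan block for λ (equivalently, the smallest k with (A − λI)^k v = 0 for every generalised eigenvector v of λ).

  λ = 0: largest Jordan block has size 3, contributing (x − 0)^3

So m_A(x) = x^3 = x^3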